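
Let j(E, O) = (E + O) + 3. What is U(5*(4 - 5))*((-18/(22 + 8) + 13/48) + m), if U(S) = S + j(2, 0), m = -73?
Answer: 0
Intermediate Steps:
j(E, O) = 3 + E + O
U(S) = 5 + S (U(S) = S + (3 + 2 + 0) = S + 5 = 5 + S)
U(5*(4 - 5))*((-18/(22 + 8) + 13/48) + m) = (5 + 5*(4 - 5))*((-18/(22 + 8) + 13/48) - 73) = (5 + 5*(-1))*((-18/30 + 13*(1/48)) - 73) = (5 - 5)*((-18*1/30 + 13/48) - 73) = 0*((-3/5 + 13/48) - 73) = 0*(-79/240 - 73) = 0*(-17599/240) = 0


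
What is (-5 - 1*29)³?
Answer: -39304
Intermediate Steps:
(-5 - 1*29)³ = (-5 - 29)³ = (-34)³ = -39304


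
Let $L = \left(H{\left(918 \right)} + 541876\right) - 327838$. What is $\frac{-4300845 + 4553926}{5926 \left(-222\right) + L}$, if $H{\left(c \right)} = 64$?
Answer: $- \frac{253081}{1101470} \approx -0.22977$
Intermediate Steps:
$L = 214102$ ($L = \left(64 + 541876\right) - 327838 = 541940 - 327838 = 214102$)
$\frac{-4300845 + 4553926}{5926 \left(-222\right) + L} = \frac{-4300845 + 4553926}{5926 \left(-222\right) + 214102} = \frac{253081}{-1315572 + 214102} = \frac{253081}{-1101470} = 253081 \left(- \frac{1}{1101470}\right) = - \frac{253081}{1101470}$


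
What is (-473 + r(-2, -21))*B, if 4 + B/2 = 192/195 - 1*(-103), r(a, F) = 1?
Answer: -6135056/65 ≈ -94386.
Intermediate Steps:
B = 12998/65 (B = -8 + 2*(192/195 - 1*(-103)) = -8 + 2*(192*(1/195) + 103) = -8 + 2*(64/65 + 103) = -8 + 2*(6759/65) = -8 + 13518/65 = 12998/65 ≈ 199.97)
(-473 + r(-2, -21))*B = (-473 + 1)*(12998/65) = -472*12998/65 = -6135056/65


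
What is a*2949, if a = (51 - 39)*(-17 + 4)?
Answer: -460044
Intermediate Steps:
a = -156 (a = 12*(-13) = -156)
a*2949 = -156*2949 = -460044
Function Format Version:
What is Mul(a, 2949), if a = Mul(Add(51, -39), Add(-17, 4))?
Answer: -460044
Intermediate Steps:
a = -156 (a = Mul(12, -13) = -156)
Mul(a, 2949) = Mul(-156, 2949) = -460044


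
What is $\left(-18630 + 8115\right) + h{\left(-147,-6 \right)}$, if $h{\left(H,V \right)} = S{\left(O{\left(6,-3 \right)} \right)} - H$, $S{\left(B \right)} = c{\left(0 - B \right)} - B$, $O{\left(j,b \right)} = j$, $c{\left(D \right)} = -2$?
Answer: $-10376$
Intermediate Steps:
$S{\left(B \right)} = -2 - B$
$h{\left(H,V \right)} = -8 - H$ ($h{\left(H,V \right)} = \left(-2 - 6\right) - H = -8 - H$)
$\left(-18630 + 8115\right) + h{\left(-147,-6 \right)} = \left(-18630 + 8115\right) - -139 = -10515 + \left(-8 + 147\right) = -10515 + 139 = -10376$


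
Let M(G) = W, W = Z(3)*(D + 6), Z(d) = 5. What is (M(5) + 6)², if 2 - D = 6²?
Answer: 17956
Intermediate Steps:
D = -34 (D = 2 - 1*6² = 2 - 1*36 = 2 - 36 = -34)
W = -140 (W = 5*(-34 + 6) = 5*(-28) = -140)
M(G) = -140
(M(5) + 6)² = (-140 + 6)² = (-134)² = 17956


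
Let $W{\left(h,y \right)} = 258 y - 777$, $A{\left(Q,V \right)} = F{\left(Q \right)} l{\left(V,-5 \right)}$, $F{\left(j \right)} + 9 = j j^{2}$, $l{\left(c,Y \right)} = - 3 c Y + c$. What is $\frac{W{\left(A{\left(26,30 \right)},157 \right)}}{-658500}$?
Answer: $- \frac{13243}{219500} \approx -0.060333$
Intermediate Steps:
$l{\left(c,Y \right)} = c - 3 Y c$ ($l{\left(c,Y \right)} = - 3 Y c + c = c - 3 Y c$)
$F{\left(j \right)} = -9 + j^{3}$ ($F{\left(j \right)} = -9 + j j^{2} = -9 + j^{3}$)
$A{\left(Q,V \right)} = 16 V \left(-9 + Q^{3}\right)$ ($A{\left(Q,V \right)} = \left(-9 + Q^{3}\right) V \left(1 - -15\right) = \left(-9 + Q^{3}\right) V \left(1 + 15\right) = \left(-9 + Q^{3}\right) V 16 = \left(-9 + Q^{3}\right) 16 V = 16 V \left(-9 + Q^{3}\right)$)
$W{\left(h,y \right)} = -777 + 258 y$
$\frac{W{\left(A{\left(26,30 \right)},157 \right)}}{-658500} = \frac{-777 + 258 \cdot 157}{-658500} = \left(-777 + 40506\right) \left(- \frac{1}{658500}\right) = 39729 \left(- \frac{1}{658500}\right) = - \frac{13243}{219500}$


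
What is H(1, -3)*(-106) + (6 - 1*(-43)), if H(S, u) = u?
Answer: 367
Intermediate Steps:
H(1, -3)*(-106) + (6 - 1*(-43)) = -3*(-106) + (6 - 1*(-43)) = 318 + (6 + 43) = 318 + 49 = 367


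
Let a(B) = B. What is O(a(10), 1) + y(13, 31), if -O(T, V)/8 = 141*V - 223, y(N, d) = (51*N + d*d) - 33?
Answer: 2247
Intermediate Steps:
y(N, d) = -33 + d**2 + 51*N (y(N, d) = (51*N + d**2) - 33 = (d**2 + 51*N) - 33 = -33 + d**2 + 51*N)
O(T, V) = 1784 - 1128*V (O(T, V) = -8*(141*V - 223) = -8*(-223 + 141*V) = 1784 - 1128*V)
O(a(10), 1) + y(13, 31) = (1784 - 1128*1) + (-33 + 31**2 + 51*13) = (1784 - 1128) + (-33 + 961 + 663) = 656 + 1591 = 2247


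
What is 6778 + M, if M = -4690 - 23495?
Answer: -21407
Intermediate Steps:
M = -28185
6778 + M = 6778 - 28185 = -21407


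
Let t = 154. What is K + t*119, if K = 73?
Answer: 18399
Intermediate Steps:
K + t*119 = 73 + 154*119 = 73 + 18326 = 18399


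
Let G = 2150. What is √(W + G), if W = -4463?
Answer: 3*I*√257 ≈ 48.094*I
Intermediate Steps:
√(W + G) = √(-4463 + 2150) = √(-2313) = 3*I*√257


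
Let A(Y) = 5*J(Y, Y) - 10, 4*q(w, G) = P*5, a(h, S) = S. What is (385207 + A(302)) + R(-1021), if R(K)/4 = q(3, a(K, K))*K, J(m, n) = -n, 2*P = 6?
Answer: 368372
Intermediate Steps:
P = 3 (P = (½)*6 = 3)
q(w, G) = 15/4 (q(w, G) = (3*5)/4 = (¼)*15 = 15/4)
R(K) = 15*K (R(K) = 4*(15*K/4) = 15*K)
A(Y) = -10 - 5*Y (A(Y) = 5*(-Y) - 10 = -5*Y - 10 = -10 - 5*Y)
(385207 + A(302)) + R(-1021) = (385207 + (-10 - 5*302)) + 15*(-1021) = (385207 + (-10 - 1510)) - 15315 = (385207 - 1520) - 15315 = 383687 - 15315 = 368372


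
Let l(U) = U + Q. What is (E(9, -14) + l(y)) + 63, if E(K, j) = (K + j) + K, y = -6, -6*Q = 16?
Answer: 175/3 ≈ 58.333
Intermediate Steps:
Q = -8/3 (Q = -⅙*16 = -8/3 ≈ -2.6667)
E(K, j) = j + 2*K
l(U) = -8/3 + U (l(U) = U - 8/3 = -8/3 + U)
(E(9, -14) + l(y)) + 63 = ((-14 + 2*9) + (-8/3 - 6)) + 63 = ((-14 + 18) - 26/3) + 63 = (4 - 26/3) + 63 = -14/3 + 63 = 175/3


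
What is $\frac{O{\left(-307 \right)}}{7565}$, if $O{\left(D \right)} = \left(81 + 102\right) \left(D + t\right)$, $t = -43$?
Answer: $- \frac{12810}{1513} \approx -8.4666$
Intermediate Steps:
$O{\left(D \right)} = -7869 + 183 D$ ($O{\left(D \right)} = \left(81 + 102\right) \left(D - 43\right) = 183 \left(-43 + D\right) = -7869 + 183 D$)
$\frac{O{\left(-307 \right)}}{7565} = \frac{-7869 + 183 \left(-307\right)}{7565} = \left(-7869 - 56181\right) \frac{1}{7565} = \left(-64050\right) \frac{1}{7565} = - \frac{12810}{1513}$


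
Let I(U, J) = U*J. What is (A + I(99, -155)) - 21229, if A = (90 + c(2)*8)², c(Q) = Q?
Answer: -25338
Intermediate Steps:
I(U, J) = J*U
A = 11236 (A = (90 + 2*8)² = (90 + 16)² = 106² = 11236)
(A + I(99, -155)) - 21229 = (11236 - 155*99) - 21229 = (11236 - 15345) - 21229 = -4109 - 21229 = -25338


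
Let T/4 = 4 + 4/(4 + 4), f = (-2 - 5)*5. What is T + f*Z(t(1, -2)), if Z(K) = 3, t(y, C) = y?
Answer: -87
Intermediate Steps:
f = -35 (f = -7*5 = -35)
T = 18 (T = 4*(4 + 4/(4 + 4)) = 4*(4 + 4/8) = 4*(4 + (⅛)*4) = 4*(4 + ½) = 4*(9/2) = 18)
T + f*Z(t(1, -2)) = 18 - 35*3 = 18 - 105 = -87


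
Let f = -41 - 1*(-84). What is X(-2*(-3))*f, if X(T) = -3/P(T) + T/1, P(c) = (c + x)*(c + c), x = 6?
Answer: 12341/48 ≈ 257.10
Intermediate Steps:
P(c) = 2*c*(6 + c) (P(c) = (c + 6)*(c + c) = (6 + c)*(2*c) = 2*c*(6 + c))
X(T) = T - 3/(2*T*(6 + T)) (X(T) = -3*1/(2*T*(6 + T)) + T/1 = -3/(2*T*(6 + T)) + T*1 = -3/(2*T*(6 + T)) + T = T - 3/(2*T*(6 + T)))
f = 43 (f = -41 + 84 = 43)
X(-2*(-3))*f = ((-3 + 2*(-2*(-3))²*(6 - 2*(-3)))/(2*((-2*(-3)))*(6 - 2*(-3))))*43 = ((½)*(-3 + 2*6²*(6 + 6))/(6*(6 + 6)))*43 = ((½)*(⅙)*(-3 + 2*36*12)/12)*43 = ((½)*(⅙)*(1/12)*(-3 + 864))*43 = ((½)*(⅙)*(1/12)*861)*43 = (287/48)*43 = 12341/48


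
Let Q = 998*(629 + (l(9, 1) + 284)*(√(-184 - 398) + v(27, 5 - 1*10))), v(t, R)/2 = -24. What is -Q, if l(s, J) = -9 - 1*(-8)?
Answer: 12929090 - 282434*I*√582 ≈ 1.2929e+7 - 6.8136e+6*I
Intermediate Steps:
v(t, R) = -48 (v(t, R) = 2*(-24) = -48)
l(s, J) = -1 (l(s, J) = -9 + 8 = -1)
Q = -12929090 + 282434*I*√582 (Q = 998*(629 + (-1 + 284)*(√(-184 - 398) - 48)) = 998*(629 + 283*(√(-582) - 48)) = 998*(629 + 283*(I*√582 - 48)) = 998*(629 + 283*(-48 + I*√582)) = 998*(629 + (-13584 + 283*I*√582)) = 998*(-12955 + 283*I*√582) = -12929090 + 282434*I*√582 ≈ -1.2929e+7 + 6.8136e+6*I)
-Q = -(-12929090 + 282434*I*√582) = 12929090 - 282434*I*√582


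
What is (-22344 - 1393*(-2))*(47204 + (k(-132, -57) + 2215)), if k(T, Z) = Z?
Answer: -965421996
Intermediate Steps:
(-22344 - 1393*(-2))*(47204 + (k(-132, -57) + 2215)) = (-22344 - 1393*(-2))*(47204 + (-57 + 2215)) = (-22344 + 2786)*(47204 + 2158) = -19558*49362 = -965421996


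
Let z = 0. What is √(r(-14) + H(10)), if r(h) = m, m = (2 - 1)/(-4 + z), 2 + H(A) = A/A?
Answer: I*√5/2 ≈ 1.118*I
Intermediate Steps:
H(A) = -1 (H(A) = -2 + A/A = -2 + 1 = -1)
m = -¼ (m = (2 - 1)/(-4 + 0) = 1/(-4) = 1*(-¼) = -¼ ≈ -0.25000)
r(h) = -¼
√(r(-14) + H(10)) = √(-¼ - 1) = √(-5/4) = I*√5/2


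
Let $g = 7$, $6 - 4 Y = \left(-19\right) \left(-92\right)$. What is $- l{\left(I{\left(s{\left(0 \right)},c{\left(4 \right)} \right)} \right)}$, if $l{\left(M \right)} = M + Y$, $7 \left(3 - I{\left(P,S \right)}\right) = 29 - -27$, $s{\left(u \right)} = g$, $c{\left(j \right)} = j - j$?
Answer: $\frac{881}{2} \approx 440.5$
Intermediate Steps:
$c{\left(j \right)} = 0$
$Y = - \frac{871}{2}$ ($Y = \frac{3}{2} - \frac{\left(-19\right) \left(-92\right)}{4} = \frac{3}{2} - 437 = - \frac{871}{2} \approx -435.5$)
$s{\left(u \right)} = 7$
$I{\left(P,S \right)} = -5$ ($I{\left(P,S \right)} = 3 - \frac{29 - -27}{7} = 3 - \frac{29 + 27}{7} = 3 - 8 = -5$)
$l{\left(M \right)} = - \frac{871}{2} + M$ ($l{\left(M \right)} = M - \frac{871}{2} = - \frac{871}{2} + M$)
$- l{\left(I{\left(s{\left(0 \right)},c{\left(4 \right)} \right)} \right)} = - (- \frac{871}{2} - 5) = \left(-1\right) \left(- \frac{881}{2}\right) = \frac{881}{2}$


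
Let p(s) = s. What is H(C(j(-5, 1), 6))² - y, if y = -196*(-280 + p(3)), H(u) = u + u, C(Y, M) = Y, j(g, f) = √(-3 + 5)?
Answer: -54284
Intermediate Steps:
j(g, f) = √2
H(u) = 2*u
y = 54292 (y = -196*(-280 + 3) = -196*(-277) = 54292)
H(C(j(-5, 1), 6))² - y = (2*√2)² - 1*54292 = 8 - 54292 = -54284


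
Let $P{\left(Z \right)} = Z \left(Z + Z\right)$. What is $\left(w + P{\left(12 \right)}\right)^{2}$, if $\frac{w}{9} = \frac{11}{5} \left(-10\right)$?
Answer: $8100$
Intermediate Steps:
$w = -198$ ($w = 9 \cdot \frac{11}{5} \left(-10\right) = 9 \left(-22\right) = -198$)
$P{\left(Z \right)} = 2 Z^{2}$ ($P{\left(Z \right)} = Z 2 Z = 2 Z^{2}$)
$\left(w + P{\left(12 \right)}\right)^{2} = \left(-198 + 2 \cdot 12^{2}\right)^{2} = \left(-198 + 2 \cdot 144\right)^{2} = \left(-198 + 288\right)^{2} = 90^{2} = 8100$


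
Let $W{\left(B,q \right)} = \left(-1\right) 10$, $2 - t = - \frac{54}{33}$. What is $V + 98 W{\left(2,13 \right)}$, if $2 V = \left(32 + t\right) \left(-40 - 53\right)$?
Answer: $- \frac{29008}{11} \approx -2637.1$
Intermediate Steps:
$t = \frac{40}{11}$ ($t = 2 - - \frac{54}{33} = 2 - \left(-54\right) \frac{1}{33} = 2 - - \frac{18}{11} = 2 + \frac{18}{11} = \frac{40}{11} \approx 3.6364$)
$W{\left(B,q \right)} = -10$
$V = - \frac{18228}{11}$ ($V = \frac{\left(32 + \frac{40}{11}\right) \left(-40 - 53\right)}{2} = \frac{\frac{392}{11} \left(-93\right)}{2} = \frac{1}{2} \left(- \frac{36456}{11}\right) = - \frac{18228}{11} \approx -1657.1$)
$V + 98 W{\left(2,13 \right)} = - \frac{18228}{11} + 98 \left(-10\right) = - \frac{18228}{11} - 980 = - \frac{29008}{11}$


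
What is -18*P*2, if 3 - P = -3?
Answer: -216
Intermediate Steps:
P = 6 (P = 3 - 1*(-3) = 3 + 3 = 6)
-18*P*2 = -18*6*2 = -108*2 = -216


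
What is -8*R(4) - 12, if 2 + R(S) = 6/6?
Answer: -4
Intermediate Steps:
R(S) = -1 (R(S) = -2 + 6/6 = -2 + 6*(⅙) = -2 + 1 = -1)
-8*R(4) - 12 = -8*(-1) - 12 = 8 - 12 = -4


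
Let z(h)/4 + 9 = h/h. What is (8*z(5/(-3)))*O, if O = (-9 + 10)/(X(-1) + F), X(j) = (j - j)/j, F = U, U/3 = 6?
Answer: -128/9 ≈ -14.222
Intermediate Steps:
U = 18 (U = 3*6 = 18)
z(h) = -32 (z(h) = -36 + 4*(h/h) = -36 + 4*1 = -36 + 4 = -32)
F = 18
X(j) = 0 (X(j) = 0/j = 0)
O = 1/18 (O = (-9 + 10)/(0 + 18) = 1/18 ≈ 0.055556)
(8*z(5/(-3)))*O = (8*(-32))*(1/18) = -256*1/18 = -128/9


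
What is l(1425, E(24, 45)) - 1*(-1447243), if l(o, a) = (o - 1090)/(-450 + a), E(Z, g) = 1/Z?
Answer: 15628769117/10799 ≈ 1.4472e+6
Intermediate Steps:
l(o, a) = (-1090 + o)/(-450 + a)
l(1425, E(24, 45)) - 1*(-1447243) = (-1090 + 1425)/(-450 + 1/24) - 1*(-1447243) = 335/(-450 + 1/24) + 1447243 = 335/(-10799/24) + 1447243 = -24/10799*335 + 1447243 = -8040/10799 + 1447243 = 15628769117/10799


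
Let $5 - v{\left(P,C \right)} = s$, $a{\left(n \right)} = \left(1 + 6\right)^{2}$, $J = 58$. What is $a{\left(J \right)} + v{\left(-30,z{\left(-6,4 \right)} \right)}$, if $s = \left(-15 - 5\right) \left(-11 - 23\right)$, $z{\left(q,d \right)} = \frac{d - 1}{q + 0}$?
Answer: $-626$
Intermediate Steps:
$z{\left(q,d \right)} = \frac{-1 + d}{q}$
$s = 680$ ($s = \left(-20\right) \left(-34\right) = 680$)
$a{\left(n \right)} = 49$ ($a{\left(n \right)} = 7^{2} = 49$)
$v{\left(P,C \right)} = -675$ ($v{\left(P,C \right)} = 5 - 680 = -675$)
$a{\left(J \right)} + v{\left(-30,z{\left(-6,4 \right)} \right)} = 49 - 675 = -626$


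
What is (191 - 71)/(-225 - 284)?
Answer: -120/509 ≈ -0.23576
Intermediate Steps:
(191 - 71)/(-225 - 284) = 120/(-509) = 120*(-1/509) = -120/509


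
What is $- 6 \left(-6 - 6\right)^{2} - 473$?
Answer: $-1337$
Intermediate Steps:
$- 6 \left(-6 - 6\right)^{2} - 473 = - 6 \left(-12\right)^{2} - 473 = \left(-6\right) 144 - 473 = -864 - 473 = -1337$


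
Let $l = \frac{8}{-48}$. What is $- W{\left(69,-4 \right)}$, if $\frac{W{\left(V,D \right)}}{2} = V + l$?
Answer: $- \frac{413}{3} \approx -137.67$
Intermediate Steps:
$l = - \frac{1}{6}$ ($l = 8 \left(- \frac{1}{48}\right) = - \frac{1}{6} \approx -0.16667$)
$W{\left(V,D \right)} = - \frac{1}{3} + 2 V$ ($W{\left(V,D \right)} = 2 \left(V - \frac{1}{6}\right) = 2 \left(- \frac{1}{6} + V\right) = - \frac{1}{3} + 2 V$)
$- W{\left(69,-4 \right)} = - (- \frac{1}{3} + 2 \cdot 69) = - (- \frac{1}{3} + 138) = \left(-1\right) \frac{413}{3} = - \frac{413}{3}$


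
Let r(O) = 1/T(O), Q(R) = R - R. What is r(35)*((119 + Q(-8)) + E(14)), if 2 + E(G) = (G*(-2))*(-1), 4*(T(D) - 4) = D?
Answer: 580/51 ≈ 11.373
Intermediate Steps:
T(D) = 4 + D/4
E(G) = -2 + 2*G (E(G) = -2 + (G*(-2))*(-1) = -2 - 2*G*(-1) = -2 + 2*G)
Q(R) = 0
r(O) = 1/(4 + O/4)
r(35)*((119 + Q(-8)) + E(14)) = (4/(16 + 35))*((119 + 0) + (-2 + 2*14)) = (4/51)*(119 + (-2 + 28)) = (4*(1/51))*(119 + 26) = (4/51)*145 = 580/51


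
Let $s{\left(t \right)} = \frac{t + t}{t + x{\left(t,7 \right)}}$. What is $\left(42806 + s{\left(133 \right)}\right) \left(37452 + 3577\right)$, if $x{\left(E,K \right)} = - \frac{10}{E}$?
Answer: $\frac{31050856008908}{17679} \approx 1.7564 \cdot 10^{9}$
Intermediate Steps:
$s{\left(t \right)} = \frac{2 t}{t - \frac{10}{t}}$ ($s{\left(t \right)} = \frac{t + t}{t - \frac{10}{t}} = \frac{2 t}{t - \frac{10}{t}}$)
$\left(42806 + s{\left(133 \right)}\right) \left(37452 + 3577\right) = \left(42806 + \frac{2 \cdot 133^{2}}{-10 + 133^{2}}\right) \left(37452 + 3577\right) = \left(42806 + 2 \cdot 17689 \frac{1}{-10 + 17689}\right) 41029 = \left(42806 + 2 \cdot 17689 \cdot \frac{1}{17679}\right) 41029 = \left(42806 + \frac{35378}{17679}\right) 41029 = \frac{756802652}{17679} \cdot 41029 = \frac{31050856008908}{17679}$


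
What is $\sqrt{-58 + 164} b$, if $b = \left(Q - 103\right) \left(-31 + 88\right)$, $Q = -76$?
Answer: $- 10203 \sqrt{106} \approx -1.0505 \cdot 10^{5}$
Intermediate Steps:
$b = -10203$ ($b = \left(-76 - 103\right) \left(-31 + 88\right) = \left(-179\right) 57 = -10203$)
$\sqrt{-58 + 164} b = \sqrt{-58 + 164} \left(-10203\right) = \sqrt{106} \left(-10203\right) = - 10203 \sqrt{106}$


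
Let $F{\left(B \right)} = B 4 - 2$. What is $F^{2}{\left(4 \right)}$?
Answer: $196$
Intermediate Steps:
$F{\left(B \right)} = -2 + 4 B$ ($F{\left(B \right)} = 4 B - 2 = -2 + 4 B$)
$F^{2}{\left(4 \right)} = \left(-2 + 4 \cdot 4\right)^{2} = \left(-2 + 16\right)^{2} = 14^{2} = 196$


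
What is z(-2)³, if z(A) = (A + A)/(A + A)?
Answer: 1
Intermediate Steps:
z(A) = 1 (z(A) = (2*A)/((2*A)) = (2*A)*(1/(2*A)) = 1)
z(-2)³ = 1³ = 1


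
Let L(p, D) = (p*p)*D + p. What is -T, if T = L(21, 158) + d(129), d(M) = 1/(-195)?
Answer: -13591304/195 ≈ -69699.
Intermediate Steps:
d(M) = -1/195
L(p, D) = p + D*p**2 (L(p, D) = p**2*D + p = D*p**2 + p = p + D*p**2)
T = 13591304/195 (T = 21*(1 + 158*21) - 1/195 = 21*(1 + 3318) - 1/195 = 21*3319 - 1/195 = 69699 - 1/195 = 13591304/195 ≈ 69699.)
-T = -1*13591304/195 = -13591304/195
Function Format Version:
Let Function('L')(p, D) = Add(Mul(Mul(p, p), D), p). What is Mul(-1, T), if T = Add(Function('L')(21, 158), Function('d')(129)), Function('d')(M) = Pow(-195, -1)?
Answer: Rational(-13591304, 195) ≈ -69699.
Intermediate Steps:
Function('d')(M) = Rational(-1, 195)
Function('L')(p, D) = Add(p, Mul(D, Pow(p, 2))) (Function('L')(p, D) = Add(Mul(Pow(p, 2), D), p) = Add(Mul(D, Pow(p, 2)), p) = Add(p, Mul(D, Pow(p, 2))))
T = Rational(13591304, 195) (T = Add(Mul(21, Add(1, Mul(158, 21))), Rational(-1, 195)) = Add(Mul(21, Add(1, 3318)), Rational(-1, 195)) = Add(Mul(21, 3319), Rational(-1, 195)) = Add(69699, Rational(-1, 195)) = Rational(13591304, 195) ≈ 69699.)
Mul(-1, T) = Mul(-1, Rational(13591304, 195)) = Rational(-13591304, 195)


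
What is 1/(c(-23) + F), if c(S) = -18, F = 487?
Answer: 1/469 ≈ 0.0021322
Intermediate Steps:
1/(c(-23) + F) = 1/(-18 + 487) = 1/469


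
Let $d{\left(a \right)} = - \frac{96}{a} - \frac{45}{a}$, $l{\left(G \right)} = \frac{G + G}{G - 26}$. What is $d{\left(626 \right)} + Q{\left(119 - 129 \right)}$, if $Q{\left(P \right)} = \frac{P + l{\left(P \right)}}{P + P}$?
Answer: $\frac{2783}{11268} \approx 0.24698$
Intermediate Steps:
$l{\left(G \right)} = \frac{2 G}{-26 + G}$
$d{\left(a \right)} = - \frac{141}{a}$
$Q{\left(P \right)} = \frac{P + \frac{2 P}{-26 + P}}{2 P}$ ($Q{\left(P \right)} = \frac{P + \frac{2 P}{-26 + P}}{P + P} = \frac{P + \frac{2 P}{-26 + P}}{2 P}$)
$d{\left(626 \right)} + Q{\left(119 - 129 \right)} = - \frac{141}{626} + \frac{-24 + \left(119 - 129\right)}{2 \left(-26 + \left(119 - 129\right)\right)} = \left(-141\right) \frac{1}{626} + \frac{-24 - 10}{2 \left(-26 - 10\right)} = - \frac{141}{626} + \frac{1}{2} \frac{1}{-36} \left(-34\right) = - \frac{141}{626} + \frac{1}{2} \left(- \frac{1}{36}\right) \left(-34\right) = - \frac{141}{626} + \frac{17}{36} = \frac{2783}{11268}$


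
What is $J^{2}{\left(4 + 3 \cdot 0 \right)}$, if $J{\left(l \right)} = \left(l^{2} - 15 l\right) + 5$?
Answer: $1521$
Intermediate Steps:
$J{\left(l \right)} = 5 + l^{2} - 15 l$
$J^{2}{\left(4 + 3 \cdot 0 \right)} = \left(5 + \left(4 + 3 \cdot 0\right)^{2} - 15 \left(4 + 3 \cdot 0\right)\right)^{2} = \left(5 + \left(4 + 0\right)^{2} - 15 \left(4 + 0\right)\right)^{2} = \left(5 + 4^{2} - 60\right)^{2} = \left(5 + 16 - 60\right)^{2} = \left(-39\right)^{2} = 1521$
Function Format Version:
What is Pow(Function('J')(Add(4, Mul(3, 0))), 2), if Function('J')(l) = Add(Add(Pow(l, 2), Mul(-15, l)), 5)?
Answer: 1521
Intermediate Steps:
Function('J')(l) = Add(5, Pow(l, 2), Mul(-15, l))
Pow(Function('J')(Add(4, Mul(3, 0))), 2) = Pow(Add(5, Pow(Add(4, Mul(3, 0)), 2), Mul(-15, Add(4, Mul(3, 0)))), 2) = Pow(Add(5, Pow(Add(4, 0), 2), Mul(-15, Add(4, 0))), 2) = Pow(Add(5, Pow(4, 2), Mul(-15, 4)), 2) = Pow(Add(5, 16, -60), 2) = Pow(-39, 2) = 1521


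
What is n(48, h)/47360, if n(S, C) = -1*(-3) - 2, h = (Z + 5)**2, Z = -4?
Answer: 1/47360 ≈ 2.1115e-5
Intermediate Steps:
h = 1 (h = (-4 + 5)**2 = 1**2 = 1)
n(S, C) = 1 (n(S, C) = 3 - 2 = 1)
n(48, h)/47360 = 1/47360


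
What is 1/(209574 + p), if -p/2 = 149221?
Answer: -1/88868 ≈ -1.1253e-5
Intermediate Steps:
p = -298442 (p = -2*149221 = -298442)
1/(209574 + p) = 1/(209574 - 298442) = 1/(-88868) = -1/88868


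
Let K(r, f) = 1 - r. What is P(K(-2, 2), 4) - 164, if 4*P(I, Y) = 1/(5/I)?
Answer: -3277/20 ≈ -163.85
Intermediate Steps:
P(I, Y) = I/20 (P(I, Y) = 1/(4*((5/I))) = (I/5)/4 = I/20)
P(K(-2, 2), 4) - 164 = (1 - 1*(-2))/20 - 164 = (1 + 2)/20 - 164 = (1/20)*3 - 164 = 3/20 - 164 = -3277/20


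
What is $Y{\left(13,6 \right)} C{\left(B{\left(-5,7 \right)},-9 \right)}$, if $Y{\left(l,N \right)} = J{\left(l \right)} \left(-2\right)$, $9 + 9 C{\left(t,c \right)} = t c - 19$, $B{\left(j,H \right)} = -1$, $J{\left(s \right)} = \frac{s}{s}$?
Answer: $\frac{38}{9} \approx 4.2222$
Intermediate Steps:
$J{\left(s \right)} = 1$
$C{\left(t,c \right)} = - \frac{28}{9} + \frac{c t}{9}$ ($C{\left(t,c \right)} = -1 + \frac{t c - 19}{9} = -1 + \frac{c t - 19}{9} = -1 + \frac{-19 + c t}{9} = -1 + \left(- \frac{19}{9} + \frac{c t}{9}\right) = - \frac{28}{9} + \frac{c t}{9}$)
$Y{\left(l,N \right)} = -2$ ($Y{\left(l,N \right)} = 1 \left(-2\right) = -2$)
$Y{\left(13,6 \right)} C{\left(B{\left(-5,7 \right)},-9 \right)} = - 2 \left(- \frac{28}{9} + \frac{1}{9} \left(-9\right) \left(-1\right)\right) = - 2 \left(- \frac{28}{9} + 1\right) = \left(-2\right) \left(- \frac{19}{9}\right) = \frac{38}{9}$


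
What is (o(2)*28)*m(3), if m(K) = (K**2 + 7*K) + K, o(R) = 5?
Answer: 4620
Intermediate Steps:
m(K) = K**2 + 8*K
(o(2)*28)*m(3) = (5*28)*(3*(8 + 3)) = 140*(3*11) = 140*33 = 4620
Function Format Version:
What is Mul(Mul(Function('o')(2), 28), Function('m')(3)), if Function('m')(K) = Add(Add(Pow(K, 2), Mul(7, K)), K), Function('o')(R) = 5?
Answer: 4620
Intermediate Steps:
Function('m')(K) = Add(Pow(K, 2), Mul(8, K))
Mul(Mul(Function('o')(2), 28), Function('m')(3)) = Mul(Mul(5, 28), Mul(3, Add(8, 3))) = Mul(140, Mul(3, 11)) = Mul(140, 33) = 4620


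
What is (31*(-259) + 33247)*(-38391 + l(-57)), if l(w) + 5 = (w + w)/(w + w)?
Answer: -968245110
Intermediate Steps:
l(w) = -4 (l(w) = -5 + (w + w)/(w + w) = -5 + (2*w)/((2*w)) = -5 + (2*w)*(1/(2*w)) = -5 + 1 = -4)
(31*(-259) + 33247)*(-38391 + l(-57)) = (31*(-259) + 33247)*(-38391 - 4) = (-8029 + 33247)*(-38395) = 25218*(-38395) = -968245110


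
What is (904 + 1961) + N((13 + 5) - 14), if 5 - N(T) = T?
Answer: 2866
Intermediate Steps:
N(T) = 5 - T
(904 + 1961) + N((13 + 5) - 14) = (904 + 1961) + (5 - ((13 + 5) - 14)) = 2865 + (5 - (18 - 14)) = 2865 + (5 - 1*4) = 2865 + (5 - 4) = 2865 + 1 = 2866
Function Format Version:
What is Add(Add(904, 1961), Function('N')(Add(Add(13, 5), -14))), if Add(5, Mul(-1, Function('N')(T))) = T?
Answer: 2866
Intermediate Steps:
Function('N')(T) = Add(5, Mul(-1, T))
Add(Add(904, 1961), Function('N')(Add(Add(13, 5), -14))) = Add(Add(904, 1961), Add(5, Mul(-1, Add(Add(13, 5), -14)))) = Add(2865, Add(5, Mul(-1, Add(18, -14)))) = Add(2865, Add(5, Mul(-1, 4))) = Add(2865, Add(5, -4)) = Add(2865, 1) = 2866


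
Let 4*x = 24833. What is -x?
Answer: -24833/4 ≈ -6208.3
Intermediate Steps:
x = 24833/4 (x = (¼)*24833 = 24833/4 ≈ 6208.3)
-x = -1*24833/4 = -24833/4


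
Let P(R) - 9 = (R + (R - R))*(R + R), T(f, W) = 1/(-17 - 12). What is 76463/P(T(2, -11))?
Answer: 64305383/7571 ≈ 8493.6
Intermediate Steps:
T(f, W) = -1/29 (T(f, W) = 1/(-29) = -1/29)
P(R) = 9 + 2*R² (P(R) = 9 + (R + (R - R))*(R + R) = 9 + (R + 0)*(2*R) = 9 + R*(2*R) = 9 + 2*R²)
76463/P(T(2, -11)) = 76463/(9 + 2*(-1/29)²) = 76463/(9 + 2*(1/841)) = 76463/(9 + 2/841) = 76463/(7571/841) = 76463*(841/7571) = 64305383/7571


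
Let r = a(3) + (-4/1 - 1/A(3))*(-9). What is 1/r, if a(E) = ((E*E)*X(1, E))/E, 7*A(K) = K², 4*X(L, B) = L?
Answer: 4/175 ≈ 0.022857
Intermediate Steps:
X(L, B) = L/4
A(K) = K²/7
a(E) = E/4 (a(E) = ((E*E)*((¼)*1))/E = (E²*(¼))/E = (E²/4)/E = E/4)
r = 175/4 (r = (¼)*3 + (-4/1 - 1/((⅐)*3²))*(-9) = ¾ + (-4*1 - 1/((⅐)*9))*(-9) = ¾ + (-4 - 1/9/7)*(-9) = ¾ + (-4 - 1*7/9)*(-9) = ¾ + (-4 - 7/9)*(-9) = ¾ - 43/9*(-9) = ¾ + 43 = 175/4 ≈ 43.750)
1/r = 1/(175/4) = 4/175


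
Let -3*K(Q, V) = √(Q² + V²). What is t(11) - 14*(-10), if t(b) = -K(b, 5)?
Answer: 140 + √146/3 ≈ 144.03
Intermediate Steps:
K(Q, V) = -√(Q² + V²)/3
t(b) = √(25 + b²)/3 (t(b) = -(-1)*√(b² + 5²)/3 = -(-1)*√(b² + 25)/3 = -(-1)*√(25 + b²)/3 = √(25 + b²)/3)
t(11) - 14*(-10) = √(25 + 11²)/3 - 14*(-10) = √(25 + 121)/3 + 140 = √146/3 + 140 = 140 + √146/3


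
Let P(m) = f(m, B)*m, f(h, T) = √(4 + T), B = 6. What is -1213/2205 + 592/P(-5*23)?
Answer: -1213/2205 - 296*√10/575 ≈ -2.1780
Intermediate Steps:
P(m) = m*√10 (P(m) = √(4 + 6)*m = √10*m = m*√10)
-1213/2205 + 592/P(-5*23) = -1213/2205 + 592/(((-5*23)*√10)) = -1213*1/2205 + 592/((-115*√10)) = -1213/2205 + 592*(-√10/1150) = -1213/2205 - 296*√10/575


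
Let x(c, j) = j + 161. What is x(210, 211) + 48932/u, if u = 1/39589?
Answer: 1937169320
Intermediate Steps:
x(c, j) = 161 + j
u = 1/39589 ≈ 2.5260e-5
x(210, 211) + 48932/u = (161 + 211) + 48932/(1/39589) = 372 + 48932*39589 = 372 + 1937168948 = 1937169320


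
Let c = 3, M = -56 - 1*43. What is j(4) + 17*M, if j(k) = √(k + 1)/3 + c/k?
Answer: -6729/4 + √5/3 ≈ -1681.5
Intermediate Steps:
M = -99 (M = -56 - 43 = -99)
j(k) = 3/k + √(1 + k)/3 (j(k) = √(k + 1)/3 + 3/k = √(1 + k)*(⅓) + 3/k = √(1 + k)/3 + 3/k = 3/k + √(1 + k)/3)
j(4) + 17*M = (3/4 + √(1 + 4)/3) + 17*(-99) = (3*(¼) + √5/3) - 1683 = (¾ + √5/3) - 1683 = -6729/4 + √5/3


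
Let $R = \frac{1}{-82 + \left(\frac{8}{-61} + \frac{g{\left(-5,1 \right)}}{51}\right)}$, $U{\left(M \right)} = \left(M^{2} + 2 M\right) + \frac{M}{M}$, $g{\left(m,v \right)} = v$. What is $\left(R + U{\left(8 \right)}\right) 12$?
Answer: $\frac{248259096}{255449} \approx 971.85$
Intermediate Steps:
$U{\left(M \right)} = 1 + M^{2} + 2 M$ ($U{\left(M \right)} = \left(M^{2} + 2 M\right) + 1 = 1 + M^{2} + 2 M$)
$R = - \frac{3111}{255449}$ ($R = \frac{1}{-82 + \left(\frac{8}{-61} + 1 \cdot \frac{1}{51}\right)} = \frac{1}{-82 + \left(8 \left(- \frac{1}{61}\right) + 1 \cdot \frac{1}{51}\right)} = \frac{1}{-82 + \left(- \frac{8}{61} + \frac{1}{51}\right)} = \frac{1}{-82 - \frac{347}{3111}} = \frac{1}{- \frac{255449}{3111}} = - \frac{3111}{255449} \approx -0.012179$)
$\left(R + U{\left(8 \right)}\right) 12 = \left(- \frac{3111}{255449} + \left(1 + 8^{2} + 2 \cdot 8\right)\right) 12 = \left(- \frac{3111}{255449} + \left(1 + 64 + 16\right)\right) 12 = \left(- \frac{3111}{255449} + 81\right) 12 = \frac{20688258}{255449} \cdot 12 = \frac{248259096}{255449}$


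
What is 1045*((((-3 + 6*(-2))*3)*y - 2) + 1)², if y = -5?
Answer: 52433920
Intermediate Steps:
1045*((((-3 + 6*(-2))*3)*y - 2) + 1)² = 1045*((((-3 + 6*(-2))*3)*(-5) - 2) + 1)² = 1045*((((-3 - 12)*3)*(-5) - 2) + 1)² = 1045*((-15*3*(-5) - 2) + 1)² = 1045*((-45*(-5) - 2) + 1)² = 1045*((225 - 2) + 1)² = 1045*(223 + 1)² = 1045*224² = 1045*50176 = 52433920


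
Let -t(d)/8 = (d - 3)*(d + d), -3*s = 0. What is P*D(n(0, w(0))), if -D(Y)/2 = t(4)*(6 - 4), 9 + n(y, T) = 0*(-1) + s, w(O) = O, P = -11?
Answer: -2816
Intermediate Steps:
s = 0 (s = -1/3*0 = 0)
t(d) = -16*d*(-3 + d) (t(d) = -8*(d - 3)*(d + d) = -8*(-3 + d)*2*d = -16*d*(-3 + d))
n(y, T) = -9 (n(y, T) = -9 + (0*(-1) + 0) = -9 + (0 + 0) = -9 + 0 = -9)
D(Y) = 256 (D(Y) = -2*16*4*(3 - 1*4)*(6 - 4) = -2*16*4*(3 - 4)*2 = -2*16*4*(-1)*2 = -(-128)*2 = -2*(-128) = 256)
P*D(n(0, w(0))) = -11*256 = -2816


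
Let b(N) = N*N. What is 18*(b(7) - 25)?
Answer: 432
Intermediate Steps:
b(N) = N²
18*(b(7) - 25) = 18*(7² - 25) = 18*(49 - 25) = 18*24 = 432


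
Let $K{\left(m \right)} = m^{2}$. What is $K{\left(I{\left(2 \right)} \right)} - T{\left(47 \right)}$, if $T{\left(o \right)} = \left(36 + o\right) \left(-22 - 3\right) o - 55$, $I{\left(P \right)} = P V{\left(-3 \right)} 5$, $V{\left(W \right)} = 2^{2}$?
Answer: $99180$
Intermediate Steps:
$V{\left(W \right)} = 4$
$I{\left(P \right)} = 20 P$ ($I{\left(P \right)} = P 4 \cdot 5 = 4 P 5 = 20 P$)
$T{\left(o \right)} = -55 + o \left(-900 - 25 o\right)$ ($T{\left(o \right)} = \left(36 + o\right) \left(-25\right) o - 55 = \left(-900 - 25 o\right) o - 55 = o \left(-900 - 25 o\right) - 55 = -55 + o \left(-900 - 25 o\right)$)
$K{\left(I{\left(2 \right)} \right)} - T{\left(47 \right)} = \left(20 \cdot 2\right)^{2} - \left(-55 - 42300 - 25 \cdot 47^{2}\right) = 40^{2} - \left(-55 - 42300 - 55225\right) = 1600 - \left(-55 - 42300 - 55225\right) = 1600 - -97580 = 1600 + 97580 = 99180$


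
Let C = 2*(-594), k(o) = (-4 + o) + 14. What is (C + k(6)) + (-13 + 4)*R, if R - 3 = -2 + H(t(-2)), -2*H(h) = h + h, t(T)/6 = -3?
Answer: -1343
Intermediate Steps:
t(T) = -18 (t(T) = 6*(-3) = -18)
k(o) = 10 + o
H(h) = -h (H(h) = -(h + h)/2 = -h)
R = 19 (R = 3 + (-2 - 1*(-18)) = 3 + (-2 + 18) = 3 + 16 = 19)
C = -1188
(C + k(6)) + (-13 + 4)*R = (-1188 + (10 + 6)) + (-13 + 4)*19 = (-1188 + 16) - 9*19 = -1172 - 171 = -1343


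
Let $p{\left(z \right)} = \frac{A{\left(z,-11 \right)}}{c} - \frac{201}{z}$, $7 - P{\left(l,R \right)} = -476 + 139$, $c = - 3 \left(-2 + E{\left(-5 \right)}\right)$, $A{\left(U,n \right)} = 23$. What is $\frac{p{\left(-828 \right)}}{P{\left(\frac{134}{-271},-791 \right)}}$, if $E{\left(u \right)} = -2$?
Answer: $\frac{149}{23736} \approx 0.0062774$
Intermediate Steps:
$c = 12$ ($c = - 3 \left(-2 - 2\right) = \left(-3\right) \left(-4\right) = 12$)
$P{\left(l,R \right)} = 344$ ($P{\left(l,R \right)} = 7 - \left(-476 + 139\right) = 7 - -337 = 7 + 337 = 344$)
$p{\left(z \right)} = \frac{23}{12} - \frac{201}{z}$
$\frac{p{\left(-828 \right)}}{P{\left(\frac{134}{-271},-791 \right)}} = \frac{\frac{23}{12} - \frac{201}{-828}}{344} = \left(\frac{23}{12} - - \frac{67}{276}\right) \frac{1}{344} = \left(\frac{23}{12} + \frac{67}{276}\right) \frac{1}{344} = \frac{149}{69} \cdot \frac{1}{344} = \frac{149}{23736}$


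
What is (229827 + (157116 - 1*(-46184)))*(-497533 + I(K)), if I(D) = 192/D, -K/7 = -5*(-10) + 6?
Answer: -10559264203907/49 ≈ -2.1550e+11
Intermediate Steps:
K = -392 (K = -7*(-5*(-10) + 6) = -7*(50 + 6) = -7*56 = -392)
(229827 + (157116 - 1*(-46184)))*(-497533 + I(K)) = (229827 + (157116 - 1*(-46184)))*(-497533 + 192/(-392)) = (229827 + (157116 + 46184))*(-497533 + 192*(-1/392)) = (229827 + 203300)*(-497533 - 24/49) = 433127*(-24379141/49) = -10559264203907/49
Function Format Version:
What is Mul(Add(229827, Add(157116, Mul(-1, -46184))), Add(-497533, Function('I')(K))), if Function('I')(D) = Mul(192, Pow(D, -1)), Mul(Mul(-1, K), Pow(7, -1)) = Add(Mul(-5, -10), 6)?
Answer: Rational(-10559264203907, 49) ≈ -2.1550e+11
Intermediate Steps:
K = -392 (K = Mul(-7, Add(Mul(-5, -10), 6)) = Mul(-7, Add(50, 6)) = Mul(-7, 56) = -392)
Mul(Add(229827, Add(157116, Mul(-1, -46184))), Add(-497533, Function('I')(K))) = Mul(Add(229827, Add(157116, Mul(-1, -46184))), Add(-497533, Mul(192, Pow(-392, -1)))) = Mul(Add(229827, Add(157116, 46184)), Add(-497533, Mul(192, Rational(-1, 392)))) = Mul(Add(229827, 203300), Add(-497533, Rational(-24, 49))) = Mul(433127, Rational(-24379141, 49)) = Rational(-10559264203907, 49)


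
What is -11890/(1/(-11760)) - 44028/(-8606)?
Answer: 601673021214/4303 ≈ 1.3983e+8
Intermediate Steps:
-11890/(1/(-11760)) - 44028/(-8606) = -11890/(-1/11760) - 44028*(-1/8606) = -11890*(-11760) + 22014/4303 = 139826400 + 22014/4303 = 601673021214/4303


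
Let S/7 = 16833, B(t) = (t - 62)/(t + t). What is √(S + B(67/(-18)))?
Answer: √2115931958/134 ≈ 343.28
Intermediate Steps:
B(t) = (-62 + t)/(2*t) (B(t) = (-62 + t)/((2*t)) = (-62 + t)*(1/(2*t)) = (-62 + t)/(2*t))
S = 117831 (S = 7*16833 = 117831)
√(S + B(67/(-18))) = √(117831 + (-62 + 67/(-18))/(2*((67/(-18))))) = √(117831 + (-62 + 67*(-1/18))/(2*((67*(-1/18))))) = √(117831 + (-62 - 67/18)/(2*(-67/18))) = √(117831 + (½)*(-18/67)*(-1183/18)) = √(117831 + 1183/134) = √(15790537/134) = √2115931958/134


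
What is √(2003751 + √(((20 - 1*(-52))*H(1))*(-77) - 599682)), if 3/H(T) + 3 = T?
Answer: √(2003751 + I*√591366) ≈ 1415.5 + 0.272*I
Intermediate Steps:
H(T) = 3/(-3 + T)
√(2003751 + √(((20 - 1*(-52))*H(1))*(-77) - 599682)) = √(2003751 + √(((20 - 1*(-52))*(3/(-3 + 1)))*(-77) - 599682)) = √(2003751 + √(((20 + 52)*(3/(-2)))*(-77) - 599682)) = √(2003751 + √((72*(3*(-½)))*(-77) - 599682)) = √(2003751 + √((72*(-3/2))*(-77) - 599682)) = √(2003751 + √(-108*(-77) - 599682)) = √(2003751 + √(8316 - 599682)) = √(2003751 + √(-591366)) = √(2003751 + I*√591366)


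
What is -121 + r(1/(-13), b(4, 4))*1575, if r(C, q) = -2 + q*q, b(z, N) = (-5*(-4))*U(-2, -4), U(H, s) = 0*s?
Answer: -3271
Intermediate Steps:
U(H, s) = 0
b(z, N) = 0 (b(z, N) = -5*(-4)*0 = 20*0 = 0)
r(C, q) = -2 + q**2
-121 + r(1/(-13), b(4, 4))*1575 = -121 + (-2 + 0**2)*1575 = -121 + (-2 + 0)*1575 = -121 - 2*1575 = -121 - 3150 = -3271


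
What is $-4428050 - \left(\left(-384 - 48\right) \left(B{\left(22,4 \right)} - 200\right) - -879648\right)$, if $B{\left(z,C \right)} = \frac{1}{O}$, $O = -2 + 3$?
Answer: $-5393666$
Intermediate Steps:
$O = 1$
$B{\left(z,C \right)} = 1$ ($B{\left(z,C \right)} = 1^{-1} = 1$)
$-4428050 - \left(\left(-384 - 48\right) \left(B{\left(22,4 \right)} - 200\right) - -879648\right) = -4428050 - \left(\left(-384 - 48\right) \left(1 - 200\right) - -879648\right) = -4428050 - \left(\left(-432\right) \left(-199\right) + 879648\right) = -4428050 - \left(85968 + 879648\right) = -4428050 - 965616 = -5393666$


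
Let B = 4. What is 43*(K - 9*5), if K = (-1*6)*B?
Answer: -2967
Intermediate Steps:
K = -24 (K = -1*6*4 = -6*4 = -24)
43*(K - 9*5) = 43*(-24 - 9*5) = 43*(-24 - 45) = 43*(-69) = -2967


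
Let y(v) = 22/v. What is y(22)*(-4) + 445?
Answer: 441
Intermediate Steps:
y(22)*(-4) + 445 = (22/22)*(-4) + 445 = (22*(1/22))*(-4) + 445 = 1*(-4) + 445 = -4 + 445 = 441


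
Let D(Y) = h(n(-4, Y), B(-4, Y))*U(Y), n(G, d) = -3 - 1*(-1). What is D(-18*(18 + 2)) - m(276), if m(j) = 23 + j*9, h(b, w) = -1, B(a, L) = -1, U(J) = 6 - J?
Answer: -2873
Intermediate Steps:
n(G, d) = -2 (n(G, d) = -3 + 1 = -2)
m(j) = 23 + 9*j
D(Y) = -6 + Y (D(Y) = -(6 - Y) = -6 + Y)
D(-18*(18 + 2)) - m(276) = (-6 - 18*(18 + 2)) - (23 + 9*276) = (-6 - 18*20) - (23 + 2484) = (-6 - 360) - 1*2507 = -366 - 2507 = -2873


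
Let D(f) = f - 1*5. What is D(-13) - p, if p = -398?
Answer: 380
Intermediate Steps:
D(f) = -5 + f (D(f) = f - 5 = -5 + f)
D(-13) - p = (-5 - 13) - 1*(-398) = -18 + 398 = 380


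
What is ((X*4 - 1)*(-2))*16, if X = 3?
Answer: -352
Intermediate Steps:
((X*4 - 1)*(-2))*16 = ((3*4 - 1)*(-2))*16 = ((12 - 1)*(-2))*16 = (11*(-2))*16 = -22*16 = -352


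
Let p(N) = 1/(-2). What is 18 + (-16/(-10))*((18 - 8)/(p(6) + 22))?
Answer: 806/43 ≈ 18.744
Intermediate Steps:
p(N) = -½ (p(N) = 1*(-½) = -½)
18 + (-16/(-10))*((18 - 8)/(p(6) + 22)) = 18 + (-16/(-10))*((18 - 8)/(-½ + 22)) = 18 + (-16*(-⅒))*(10/(43/2)) = 18 + 8*(10*(2/43))/5 = 18 + (8/5)*(20/43) = 18 + 32/43 = 806/43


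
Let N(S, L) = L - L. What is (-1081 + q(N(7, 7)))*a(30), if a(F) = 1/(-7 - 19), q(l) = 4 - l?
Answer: 1077/26 ≈ 41.423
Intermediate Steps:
N(S, L) = 0
a(F) = -1/26 (a(F) = 1/(-26) = -1/26)
(-1081 + q(N(7, 7)))*a(30) = (-1081 + (4 - 1*0))*(-1/26) = (-1081 + (4 + 0))*(-1/26) = (-1081 + 4)*(-1/26) = -1077*(-1/26) = 1077/26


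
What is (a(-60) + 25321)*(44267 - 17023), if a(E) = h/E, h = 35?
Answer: 2069488295/3 ≈ 6.8983e+8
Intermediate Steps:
a(E) = 35/E
(a(-60) + 25321)*(44267 - 17023) = (35/(-60) + 25321)*(44267 - 17023) = (35*(-1/60) + 25321)*27244 = (-7/12 + 25321)*27244 = (303845/12)*27244 = 2069488295/3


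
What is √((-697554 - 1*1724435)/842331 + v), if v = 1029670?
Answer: √730570976751938511/842331 ≈ 1014.7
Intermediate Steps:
√((-697554 - 1*1724435)/842331 + v) = √((-697554 - 1*1724435)/842331 + 1029670) = √((-697554 - 1724435)*(1/842331) + 1029670) = √(-2421989*1/842331 + 1029670) = √(-2421989/842331 + 1029670) = √(867320538781/842331) = √730570976751938511/842331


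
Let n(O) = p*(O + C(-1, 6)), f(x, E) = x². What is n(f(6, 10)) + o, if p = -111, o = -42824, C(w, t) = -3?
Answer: -46487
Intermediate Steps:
n(O) = 333 - 111*O (n(O) = -111*(O - 3) = -111*(-3 + O) = 333 - 111*O)
n(f(6, 10)) + o = (333 - 111*6²) - 42824 = (333 - 111*36) - 42824 = (333 - 3996) - 42824 = -3663 - 42824 = -46487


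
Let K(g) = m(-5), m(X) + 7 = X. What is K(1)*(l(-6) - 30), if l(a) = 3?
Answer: 324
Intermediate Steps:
m(X) = -7 + X
K(g) = -12 (K(g) = -7 - 5 = -12)
K(1)*(l(-6) - 30) = -12*(3 - 30) = -12*(-27) = 324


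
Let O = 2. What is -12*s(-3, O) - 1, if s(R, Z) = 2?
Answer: -25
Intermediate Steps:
-12*s(-3, O) - 1 = -12*2 - 1 = -24 - 1 = -25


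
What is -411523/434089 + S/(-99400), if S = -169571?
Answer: 32703519619/43148446600 ≈ 0.75793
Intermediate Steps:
-411523/434089 + S/(-99400) = -411523/434089 - 169571/(-99400) = -411523*1/434089 - 169571*(-1/99400) = -411523/434089 + 169571/99400 = 32703519619/43148446600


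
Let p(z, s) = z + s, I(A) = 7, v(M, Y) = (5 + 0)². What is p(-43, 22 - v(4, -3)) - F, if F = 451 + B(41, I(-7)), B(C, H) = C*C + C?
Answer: -2219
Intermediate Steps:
v(M, Y) = 25 (v(M, Y) = 5² = 25)
p(z, s) = s + z
B(C, H) = C + C² (B(C, H) = C² + C = C + C²)
F = 2173 (F = 451 + 41*(1 + 41) = 451 + 41*42 = 451 + 1722 = 2173)
p(-43, 22 - v(4, -3)) - F = ((22 - 1*25) - 43) - 1*2173 = ((22 - 25) - 43) - 2173 = (-3 - 43) - 2173 = -46 - 2173 = -2219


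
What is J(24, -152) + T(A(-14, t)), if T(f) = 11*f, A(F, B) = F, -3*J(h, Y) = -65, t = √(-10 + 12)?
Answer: -397/3 ≈ -132.33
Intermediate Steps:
t = √2 ≈ 1.4142
J(h, Y) = 65/3 (J(h, Y) = -⅓*(-65) = 65/3)
J(24, -152) + T(A(-14, t)) = 65/3 + 11*(-14) = 65/3 - 154 = -397/3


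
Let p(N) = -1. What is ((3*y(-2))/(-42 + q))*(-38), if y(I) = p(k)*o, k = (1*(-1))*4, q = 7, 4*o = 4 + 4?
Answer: -228/35 ≈ -6.5143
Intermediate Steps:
o = 2 (o = (4 + 4)/4 = (¼)*8 = 2)
k = -4 (k = -1*4 = -4)
y(I) = -2 (y(I) = -1*2 = -2)
((3*y(-2))/(-42 + q))*(-38) = ((3*(-2))/(-42 + 7))*(-38) = -6/(-35)*(-38) = -6*(-1/35)*(-38) = (6/35)*(-38) = -228/35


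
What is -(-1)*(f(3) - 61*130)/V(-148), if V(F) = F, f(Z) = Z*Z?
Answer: 7921/148 ≈ 53.520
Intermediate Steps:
f(Z) = Z²
-(-1)*(f(3) - 61*130)/V(-148) = -(-1)*(3² - 61*130)/(-148) = -(-1)*(9 - 7930)*(-1/148) = -(-1)*(-7921*(-1/148)) = -(-1)*7921/148 = -1*(-7921/148) = 7921/148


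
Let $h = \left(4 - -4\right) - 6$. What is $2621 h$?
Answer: $5242$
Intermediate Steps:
$h = 2$ ($h = \left(4 + 4\right) - 6 = 8 - 6 = 2$)
$2621 h = 2621 \cdot 2 = 5242$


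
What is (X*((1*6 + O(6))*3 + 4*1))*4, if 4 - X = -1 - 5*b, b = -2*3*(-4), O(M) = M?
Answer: 20000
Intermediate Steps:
b = 24 (b = -6*(-4) = 24)
X = 125 (X = 4 - (-1 - 5*24) = 4 - (-1 - 120) = 4 - 1*(-121) = 4 + 121 = 125)
(X*((1*6 + O(6))*3 + 4*1))*4 = (125*((1*6 + 6)*3 + 4*1))*4 = (125*((6 + 6)*3 + 4))*4 = (125*(12*3 + 4))*4 = (125*(36 + 4))*4 = (125*40)*4 = 5000*4 = 20000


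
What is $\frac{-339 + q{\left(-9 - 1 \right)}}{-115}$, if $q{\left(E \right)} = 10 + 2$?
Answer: $\frac{327}{115} \approx 2.8435$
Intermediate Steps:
$q{\left(E \right)} = 12$
$\frac{-339 + q{\left(-9 - 1 \right)}}{-115} = \frac{-339 + 12}{-115} = \left(-327\right) \left(- \frac{1}{115}\right) = \frac{327}{115}$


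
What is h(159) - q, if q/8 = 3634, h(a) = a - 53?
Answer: -28966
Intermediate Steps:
h(a) = -53 + a
q = 29072 (q = 8*3634 = 29072)
h(159) - q = (-53 + 159) - 1*29072 = 106 - 29072 = -28966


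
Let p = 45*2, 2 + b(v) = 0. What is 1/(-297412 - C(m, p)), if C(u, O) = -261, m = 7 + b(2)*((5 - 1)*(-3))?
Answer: -1/297151 ≈ -3.3653e-6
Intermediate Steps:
b(v) = -2 (b(v) = -2 + 0 = -2)
m = 31 (m = 7 - 2*(5 - 1)*(-3) = 7 - 8*(-3) = 7 - 2*(-12) = 7 + 24 = 31)
p = 90
1/(-297412 - C(m, p)) = 1/(-297412 - 1*(-261)) = 1/(-297412 + 261) = 1/(-297151) = -1/297151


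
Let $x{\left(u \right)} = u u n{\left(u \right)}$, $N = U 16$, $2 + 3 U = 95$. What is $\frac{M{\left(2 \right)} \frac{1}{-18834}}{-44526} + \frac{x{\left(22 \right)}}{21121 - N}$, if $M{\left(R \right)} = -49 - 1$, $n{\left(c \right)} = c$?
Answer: $\frac{135294550727}{262063338750} \approx 0.51627$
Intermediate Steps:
$U = 31$ ($U = - \frac{2}{3} + \frac{1}{3} \cdot 95 = - \frac{2}{3} + \frac{95}{3} = 31$)
$N = 496$ ($N = 31 \cdot 16 = 496$)
$x{\left(u \right)} = u^{3}$ ($x{\left(u \right)} = u u u = u^{2} u = u^{3}$)
$M{\left(R \right)} = -50$ ($M{\left(R \right)} = -49 - 1 = -50$)
$\frac{M{\left(2 \right)} \frac{1}{-18834}}{-44526} + \frac{x{\left(22 \right)}}{21121 - N} = \frac{\left(-50\right) \frac{1}{-18834}}{-44526} + \frac{22^{3}}{21121 - 496} = \left(-50\right) \left(- \frac{1}{18834}\right) \left(- \frac{1}{44526}\right) + \frac{10648}{21121 - 496} = \frac{25}{9417} \left(- \frac{1}{44526}\right) + \frac{10648}{20625} = - \frac{25}{419301342} + 10648 \cdot \frac{1}{20625} = - \frac{25}{419301342} + \frac{968}{1875} = \frac{135294550727}{262063338750}$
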